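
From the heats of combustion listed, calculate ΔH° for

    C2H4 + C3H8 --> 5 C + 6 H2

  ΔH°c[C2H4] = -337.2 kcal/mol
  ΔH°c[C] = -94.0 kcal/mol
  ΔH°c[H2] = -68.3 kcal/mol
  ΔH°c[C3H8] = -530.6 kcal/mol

With combustion enthalpies, reactants minus products:
= [1·(-337.2) + 1·(-530.6)] − [5·(-94.0) + 6·(-68.3)]
= 12.0 kcal/mol

ΔH° = 12.0 kcal/mol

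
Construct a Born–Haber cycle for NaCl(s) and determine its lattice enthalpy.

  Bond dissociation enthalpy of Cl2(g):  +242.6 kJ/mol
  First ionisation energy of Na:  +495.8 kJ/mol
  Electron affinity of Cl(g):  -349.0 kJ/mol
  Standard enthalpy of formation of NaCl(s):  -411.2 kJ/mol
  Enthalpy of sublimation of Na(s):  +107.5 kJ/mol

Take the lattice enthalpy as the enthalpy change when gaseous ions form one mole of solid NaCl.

ΔHf° = 1·ΔHsub + 1·(ΣIE) + 1/2·D(Cl2) + 1·EA + U
-411.2 = 1·(+107.5) + 1·(+495.8) + 1/2·(+242.6) + 1·(-349.0) + U
U = -411.2 − (+375.6) = -786.8 kJ/mol

U = -786.8 kJ/mol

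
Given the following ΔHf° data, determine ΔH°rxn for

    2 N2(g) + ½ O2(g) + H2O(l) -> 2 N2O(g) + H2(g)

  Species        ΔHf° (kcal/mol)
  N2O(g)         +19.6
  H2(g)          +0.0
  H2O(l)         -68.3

ΔH°rxn = 107.5 kcal/mol

Products: 2·(+19.6) + 1·(+0.0) = +39.2
Reactants: 2·(+0.0) + 1/2·(+0.0) + 1·(-68.3) = -68.3
ΔH°rxn = (+39.2) − (-68.3) = 107.5 kcal/mol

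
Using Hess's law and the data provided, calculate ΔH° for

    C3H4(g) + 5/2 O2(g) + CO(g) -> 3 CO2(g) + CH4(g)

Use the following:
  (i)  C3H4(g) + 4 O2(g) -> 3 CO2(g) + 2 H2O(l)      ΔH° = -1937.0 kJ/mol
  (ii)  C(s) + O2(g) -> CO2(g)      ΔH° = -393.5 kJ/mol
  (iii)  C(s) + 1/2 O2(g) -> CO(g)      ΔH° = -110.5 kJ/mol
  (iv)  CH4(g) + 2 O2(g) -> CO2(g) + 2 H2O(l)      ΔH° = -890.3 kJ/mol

(i) as written: -1937.0 kJ/mol
(ii) as written: -393.5 kJ/mol
(iii) reversed: +110.5 kJ/mol
(iv) reversed: +890.3 kJ/mol
By Hess's law, ΔH° = (1)·(-1937.0) + (1)·(-393.5) + (-1)·(-110.5) + (-1)·(-890.3) = -1329.7 kJ/mol

ΔH° = -1329.7 kJ/mol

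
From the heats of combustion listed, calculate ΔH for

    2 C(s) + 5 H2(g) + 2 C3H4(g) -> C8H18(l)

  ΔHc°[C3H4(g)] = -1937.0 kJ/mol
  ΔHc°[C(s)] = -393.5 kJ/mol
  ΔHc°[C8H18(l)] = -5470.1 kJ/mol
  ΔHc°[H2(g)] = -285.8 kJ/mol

ΔH = -619.9 kJ/mol

Using ΔH = Σ nΔHc°(reactants) − Σ nΔHc°(products):
= [2·(-393.5) + 5·(-285.8) + 2·(-1937.0)] − [1·(-5470.1)]
= -619.9 kJ/mol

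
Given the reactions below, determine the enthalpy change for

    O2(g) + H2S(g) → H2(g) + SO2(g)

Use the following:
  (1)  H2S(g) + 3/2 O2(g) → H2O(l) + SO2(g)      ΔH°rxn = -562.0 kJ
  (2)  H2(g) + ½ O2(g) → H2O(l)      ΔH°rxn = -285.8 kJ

ΔH°rxn = -276.2 kJ

(1) as written: -562.0 kJ
(2) reversed: +285.8 kJ
By Hess's law, ΔH°rxn = (-562.0) + (+285.8) = -276.2 kJ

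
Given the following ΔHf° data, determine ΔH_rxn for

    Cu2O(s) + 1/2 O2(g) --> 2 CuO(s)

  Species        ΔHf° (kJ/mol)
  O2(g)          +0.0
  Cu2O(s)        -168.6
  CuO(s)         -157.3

ΔH°rxn = Σ nΔHf°(products) − Σ nΔHf°(reactants).
Products: 2·(-157.3) = -314.6
Reactants: 1·(-168.6) + 1/2·(+0.0) = -168.6
ΔH_rxn = (-314.6) − (-168.6) = -146.0 kJ/mol

ΔH_rxn = -146.0 kJ/mol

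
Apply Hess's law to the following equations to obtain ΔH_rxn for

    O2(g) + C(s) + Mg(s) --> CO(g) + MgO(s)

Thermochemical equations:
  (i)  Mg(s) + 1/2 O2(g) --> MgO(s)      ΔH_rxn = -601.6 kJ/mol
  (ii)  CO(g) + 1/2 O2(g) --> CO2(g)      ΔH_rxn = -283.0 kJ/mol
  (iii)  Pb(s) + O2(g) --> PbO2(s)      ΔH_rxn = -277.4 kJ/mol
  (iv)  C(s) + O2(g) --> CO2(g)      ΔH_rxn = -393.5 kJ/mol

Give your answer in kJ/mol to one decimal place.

ΔH_rxn = -712.1 kJ/mol

(i) as written: -601.6 kJ/mol
(ii) reversed: +283.0 kJ/mol
(iii): not needed.
(iv) as written: -393.5 kJ/mol
Summing the manipulated equations, ΔH_rxn = (1)·(-601.6) + (-1)·(-283.0) + (1)·(-393.5) = -712.1 kJ/mol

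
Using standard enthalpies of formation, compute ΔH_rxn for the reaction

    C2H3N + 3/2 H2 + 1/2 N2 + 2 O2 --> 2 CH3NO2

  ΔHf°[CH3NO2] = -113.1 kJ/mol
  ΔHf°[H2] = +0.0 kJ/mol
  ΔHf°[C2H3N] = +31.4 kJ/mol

ΔH_rxn = -257.6 kJ/mol

Products: 2·(-113.1) = -226.2
Reactants: 1·(+31.4) + 3/2·(+0.0) + 1/2·(+0.0) + 2·(+0.0) = +31.4
ΔH_rxn = (-226.2) − (+31.4) = -257.6 kJ/mol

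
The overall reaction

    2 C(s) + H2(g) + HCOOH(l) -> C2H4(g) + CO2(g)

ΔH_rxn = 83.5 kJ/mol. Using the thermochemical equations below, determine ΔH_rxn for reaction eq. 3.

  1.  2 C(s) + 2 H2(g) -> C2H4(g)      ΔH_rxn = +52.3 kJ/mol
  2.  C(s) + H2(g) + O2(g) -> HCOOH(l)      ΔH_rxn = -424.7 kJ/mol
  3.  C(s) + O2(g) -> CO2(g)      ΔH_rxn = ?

eq. 1 as written (C2H4(g) already on the product side): +52.3 kJ/mol
eq. 2 reversed (reverse to put HCOOH(l) on the reactant side): +424.7 kJ/mol
eq. 3 as written (CO2(g) already on the product side): contributes x
+83.5 = (+52.3) + (+424.7) + x
x = (+83.5 − (+477.0)) / (1) = -393.5 kJ/mol

ΔH_rxn = -393.5 kJ/mol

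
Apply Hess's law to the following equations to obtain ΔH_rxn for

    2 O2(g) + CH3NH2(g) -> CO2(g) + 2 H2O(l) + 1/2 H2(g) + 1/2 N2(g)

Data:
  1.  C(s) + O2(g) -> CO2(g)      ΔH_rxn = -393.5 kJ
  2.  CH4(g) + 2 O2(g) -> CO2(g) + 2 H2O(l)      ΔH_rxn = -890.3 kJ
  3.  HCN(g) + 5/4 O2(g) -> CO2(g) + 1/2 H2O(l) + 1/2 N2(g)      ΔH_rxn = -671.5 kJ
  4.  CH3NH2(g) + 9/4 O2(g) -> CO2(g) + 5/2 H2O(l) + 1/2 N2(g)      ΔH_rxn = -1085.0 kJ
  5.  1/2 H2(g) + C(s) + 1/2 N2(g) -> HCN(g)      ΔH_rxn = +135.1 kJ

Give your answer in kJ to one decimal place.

eq. 1 as written: -393.5 kJ
eq. 2: not needed.
eq. 3 reversed: +671.5 kJ
eq. 4 as written: -1085.0 kJ
eq. 5 reversed: -135.1 kJ
ΔH_rxn = (-393.5) + (+671.5) + (-1085.0) + (-135.1) = -942.1 kJ

ΔH_rxn = -942.1 kJ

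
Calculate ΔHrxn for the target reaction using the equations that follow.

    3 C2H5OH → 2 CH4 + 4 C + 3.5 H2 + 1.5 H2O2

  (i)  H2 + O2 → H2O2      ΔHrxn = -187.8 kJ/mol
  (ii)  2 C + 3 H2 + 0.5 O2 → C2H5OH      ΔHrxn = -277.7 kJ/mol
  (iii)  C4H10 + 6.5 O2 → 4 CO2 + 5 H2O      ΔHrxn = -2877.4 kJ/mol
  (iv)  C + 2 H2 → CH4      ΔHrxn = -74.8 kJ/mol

(i) × 3/2 (×3/2 to match 3/2 H2O2 in the target): (3/2)·(-187.8) = -281.7 kJ/mol
(ii) reversed and × 3 (C2H5OH must end up as a reactant; scale by 3 for the 3 C2H5OH): (-3)·(-277.7) = +833.1 kJ/mol
(iii): not needed (C4H10 appears nowhere else).
(iv) × 2 (×2 to match 2 CH4 in the target): (2)·(-74.8) = -149.6 kJ/mol
Combining the equations, ΔHrxn = (-281.7) + (+833.1) + (-149.6) = 401.8 kJ/mol

ΔHrxn = 401.8 kJ/mol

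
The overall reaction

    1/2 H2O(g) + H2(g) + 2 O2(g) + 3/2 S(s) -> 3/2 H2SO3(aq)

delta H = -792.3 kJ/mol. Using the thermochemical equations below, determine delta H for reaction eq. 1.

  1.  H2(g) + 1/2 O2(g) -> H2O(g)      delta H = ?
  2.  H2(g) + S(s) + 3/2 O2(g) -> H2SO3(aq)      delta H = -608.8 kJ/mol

eq. 1 reversed and × 1/2: contributes −1/2·x
eq. 2 × 3/2: (3/2)·(-608.8) = -913.2 kJ/mol
-792.3 = (-913.2) − 1/2·x
x = (-792.3 − (-913.2)) / (-1/2) = -241.8 kJ/mol

delta H = -241.8 kJ/mol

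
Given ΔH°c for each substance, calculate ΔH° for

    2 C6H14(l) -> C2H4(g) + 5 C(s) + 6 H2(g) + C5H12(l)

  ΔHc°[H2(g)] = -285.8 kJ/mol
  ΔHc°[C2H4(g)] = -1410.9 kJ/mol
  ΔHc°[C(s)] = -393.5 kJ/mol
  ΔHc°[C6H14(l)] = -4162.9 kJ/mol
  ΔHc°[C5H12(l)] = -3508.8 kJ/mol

ΔH° = 276.2 kJ/mol

Using ΔH = Σ nΔHc°(reactants) − Σ nΔHc°(products):
= [2·(-4162.9)] − [1·(-1410.9) + 5·(-393.5) + 6·(-285.8) + 1·(-3508.8)]
= 276.2 kJ/mol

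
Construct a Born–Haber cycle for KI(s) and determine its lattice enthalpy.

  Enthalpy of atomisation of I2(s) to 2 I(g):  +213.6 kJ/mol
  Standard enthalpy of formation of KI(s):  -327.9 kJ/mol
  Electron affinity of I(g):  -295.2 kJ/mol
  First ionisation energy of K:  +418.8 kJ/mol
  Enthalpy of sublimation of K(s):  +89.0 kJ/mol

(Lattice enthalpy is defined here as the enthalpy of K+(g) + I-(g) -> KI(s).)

ΔHf° = 1·ΔHsub + 1·(ΣIE) + 1/2·D(I2) + 1·EA + U
-327.9 = 1·(+89.0) + 1·(+418.8) + 1/2·(+213.6) + 1·(-295.2) + U
U = -327.9 − (+319.4) = -647.3 kJ/mol

U = -647.3 kJ/mol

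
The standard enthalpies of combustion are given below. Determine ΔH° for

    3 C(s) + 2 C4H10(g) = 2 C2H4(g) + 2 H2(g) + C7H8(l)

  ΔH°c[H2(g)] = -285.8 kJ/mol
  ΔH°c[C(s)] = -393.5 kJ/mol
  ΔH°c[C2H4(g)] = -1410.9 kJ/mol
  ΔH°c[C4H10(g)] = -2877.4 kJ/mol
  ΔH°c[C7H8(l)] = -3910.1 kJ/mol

With combustion enthalpies, reactants minus products:
= [3·(-393.5) + 2·(-2877.4)] − [2·(-1410.9) + 2·(-285.8) + 1·(-3910.1)]
= 368.2 kJ/mol

ΔH° = 368.2 kJ/mol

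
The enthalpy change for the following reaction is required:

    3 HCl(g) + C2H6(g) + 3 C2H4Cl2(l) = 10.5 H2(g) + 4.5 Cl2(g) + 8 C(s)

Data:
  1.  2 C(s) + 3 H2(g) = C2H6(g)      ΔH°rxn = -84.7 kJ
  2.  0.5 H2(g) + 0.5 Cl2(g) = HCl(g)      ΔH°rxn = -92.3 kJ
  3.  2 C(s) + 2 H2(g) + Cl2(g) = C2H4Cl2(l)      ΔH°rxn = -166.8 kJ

eq. 1 reversed (reverse to put C2H6(g) on the reactant side): +84.7 kJ
eq. 2 reversed and × 3 (reverse to put HCl(g) on the reactant side; ×3 to match 3 HCl(g) in the target): (-3)·(-92.3) = +276.9 kJ
eq. 3 reversed and × 3 (reverse to put C2H4Cl2(l) on the reactant side; ×3 to match 3 C2H4Cl2(l) in the target): (-3)·(-166.8) = +500.4 kJ
Since enthalpy is a state function, ΔH°rxn = (-1)·(-84.7) + (-3)·(-92.3) + (-3)·(-166.8) = 862.0 kJ

ΔH°rxn = 862.0 kJ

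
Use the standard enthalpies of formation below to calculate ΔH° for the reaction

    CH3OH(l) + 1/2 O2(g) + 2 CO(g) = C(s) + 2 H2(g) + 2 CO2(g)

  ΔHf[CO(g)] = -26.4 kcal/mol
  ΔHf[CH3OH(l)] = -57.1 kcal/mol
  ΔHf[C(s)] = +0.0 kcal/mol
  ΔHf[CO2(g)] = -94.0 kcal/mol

Products: 1·(+0.0) + 2·(+0.0) + 2·(-94.0) = -188.0
Reactants: 1·(-57.1) + 1/2·(+0.0) + 2·(-26.4) = -109.9
ΔH° = (-188.0) − (-109.9) = -78.1 kcal/mol

ΔH° = -78.1 kcal/mol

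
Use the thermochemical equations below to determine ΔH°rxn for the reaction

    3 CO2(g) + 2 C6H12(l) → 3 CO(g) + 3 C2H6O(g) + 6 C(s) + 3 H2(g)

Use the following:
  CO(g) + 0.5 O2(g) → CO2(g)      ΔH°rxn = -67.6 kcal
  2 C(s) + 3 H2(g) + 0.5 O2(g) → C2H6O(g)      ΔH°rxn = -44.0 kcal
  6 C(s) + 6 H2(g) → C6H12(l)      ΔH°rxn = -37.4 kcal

ΔH°rxn = 145.6 kcal

equation 1 reversed and × 3: (-3)·(-67.6) = +202.8 kcal
equation 2 × 3: (3)·(-44.0) = -132.0 kcal
equation 3 reversed and × 2: (-2)·(-37.4) = +74.8 kcal
ΔH°rxn = (+202.8) + (-132.0) + (+74.8) = 145.6 kcal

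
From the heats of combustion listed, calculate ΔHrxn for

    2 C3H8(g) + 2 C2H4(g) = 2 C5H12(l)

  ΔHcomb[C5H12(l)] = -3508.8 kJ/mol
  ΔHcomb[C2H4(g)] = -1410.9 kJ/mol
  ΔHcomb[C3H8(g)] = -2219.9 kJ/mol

With combustion enthalpies, reactants minus products:
= [2·(-2219.9) + 2·(-1410.9)] − [2·(-3508.8)]
= -244.0 kJ/mol

ΔHrxn = -244.0 kJ/mol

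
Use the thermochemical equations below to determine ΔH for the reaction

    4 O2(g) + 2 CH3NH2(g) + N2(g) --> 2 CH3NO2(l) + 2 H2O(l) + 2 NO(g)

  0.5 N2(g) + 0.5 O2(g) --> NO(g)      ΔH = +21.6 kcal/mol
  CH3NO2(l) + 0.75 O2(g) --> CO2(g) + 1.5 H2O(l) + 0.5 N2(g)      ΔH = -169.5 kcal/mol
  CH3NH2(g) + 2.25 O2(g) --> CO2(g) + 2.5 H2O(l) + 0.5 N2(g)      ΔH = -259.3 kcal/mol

ΔH = -136.4 kcal/mol

equation 1 × 2: (2)·(+21.6) = +43.2 kcal/mol
equation 2 reversed and × 2: (-2)·(-169.5) = +339.0 kcal/mol
equation 3 × 2: (2)·(-259.3) = -518.6 kcal/mol
ΔH = (2)·(+21.6) + (-2)·(-169.5) + (2)·(-259.3) = -136.4 kcal/mol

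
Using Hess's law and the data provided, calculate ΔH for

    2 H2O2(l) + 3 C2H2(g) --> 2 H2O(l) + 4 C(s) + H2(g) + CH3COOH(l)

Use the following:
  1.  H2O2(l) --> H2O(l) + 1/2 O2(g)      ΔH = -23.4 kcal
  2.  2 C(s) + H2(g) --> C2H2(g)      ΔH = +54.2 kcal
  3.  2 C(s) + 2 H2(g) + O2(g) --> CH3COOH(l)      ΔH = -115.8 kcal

eq. 1 × 2: (2)·(-23.4) = -46.8 kcal
eq. 2 reversed and × 3: (-3)·(+54.2) = -162.6 kcal
eq. 3 as written: -115.8 kcal
ΔH = (-46.8) + (-162.6) + (-115.8) = -325.2 kcal

ΔH = -325.2 kcal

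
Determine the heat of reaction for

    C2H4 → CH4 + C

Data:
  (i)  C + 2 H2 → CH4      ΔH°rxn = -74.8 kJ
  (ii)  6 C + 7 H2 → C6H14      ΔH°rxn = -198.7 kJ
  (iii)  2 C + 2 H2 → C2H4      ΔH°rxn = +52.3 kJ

ΔH°rxn = -127.1 kJ

(i) as written (CH4 already on the product side): -74.8 kJ
(ii): not needed (C6H14 appears nowhere else).
(iii) reversed (C2H4 must end up as a reactant): -52.3 kJ
Since enthalpy is a state function, ΔH°rxn = (-74.8) + (-52.3) = -127.1 kJ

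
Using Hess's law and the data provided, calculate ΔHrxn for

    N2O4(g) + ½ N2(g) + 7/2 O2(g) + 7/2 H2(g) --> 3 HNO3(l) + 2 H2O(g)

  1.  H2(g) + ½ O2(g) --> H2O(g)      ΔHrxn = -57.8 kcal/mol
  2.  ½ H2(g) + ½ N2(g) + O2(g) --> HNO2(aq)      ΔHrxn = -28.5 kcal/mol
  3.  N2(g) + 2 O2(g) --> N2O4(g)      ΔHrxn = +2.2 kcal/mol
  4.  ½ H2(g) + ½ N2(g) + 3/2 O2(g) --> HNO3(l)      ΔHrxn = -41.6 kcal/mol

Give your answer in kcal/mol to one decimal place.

ΔHrxn = -242.6 kcal/mol

eq. 1 × 2 (×2 to match 2 H2O(g) in the target): (2)·(-57.8) = -115.6 kcal/mol
eq. 2: not needed (HNO2(aq) appears nowhere else).
eq. 3 reversed (reverse to put N2O4(g) on the reactant side): -2.2 kcal/mol
eq. 4 × 3 (scale by 3 for the 3 HNO3(l)): (3)·(-41.6) = -124.8 kcal/mol
Since enthalpy is a state function, ΔHrxn = (-115.6) + (-2.2) + (-124.8) = -242.6 kcal/mol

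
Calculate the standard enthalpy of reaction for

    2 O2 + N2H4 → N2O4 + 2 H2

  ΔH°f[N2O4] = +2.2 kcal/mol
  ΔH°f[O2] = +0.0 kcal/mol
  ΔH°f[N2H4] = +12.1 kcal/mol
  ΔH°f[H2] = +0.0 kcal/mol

ΔHrxn = -9.9 kcal/mol

ΔH°rxn = Σ nΔHf°(products) − Σ nΔHf°(reactants).
Products: 1·(+2.2) + 2·(+0.0) = +2.2
Reactants: 2·(+0.0) + 1·(+12.1) = +12.1
ΔHrxn = (+2.2) − (+12.1) = -9.9 kcal/mol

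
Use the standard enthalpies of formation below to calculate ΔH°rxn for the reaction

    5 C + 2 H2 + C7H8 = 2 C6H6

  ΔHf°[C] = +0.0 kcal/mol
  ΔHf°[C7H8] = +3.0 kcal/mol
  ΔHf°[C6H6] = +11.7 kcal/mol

ΔH°rxn = 20.4 kcal/mol

ΔH°rxn = Σ nΔHf°(products) − Σ nΔHf°(reactants).
Products: 2·(+11.7) = +23.4
Reactants: 5·(+0.0) + 2·(+0.0) + 1·(+3.0) = +3.0
ΔH°rxn = (+23.4) − (+3.0) = 20.4 kcal/mol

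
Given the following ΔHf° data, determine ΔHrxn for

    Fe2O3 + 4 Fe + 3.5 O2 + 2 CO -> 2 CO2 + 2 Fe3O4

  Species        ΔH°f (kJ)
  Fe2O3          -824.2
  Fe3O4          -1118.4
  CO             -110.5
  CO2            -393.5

ΔHrxn = -1978.6 kJ

ΔH°rxn = Σ nΔHf°(products) − Σ nΔHf°(reactants).
Products: 2·(-393.5) + 2·(-1118.4) = -3023.8
Reactants: 1·(-824.2) + 4·(+0.0) + 7/2·(+0.0) + 2·(-110.5) = -1045.2
ΔHrxn = (-3023.8) − (-1045.2) = -1978.6 kJ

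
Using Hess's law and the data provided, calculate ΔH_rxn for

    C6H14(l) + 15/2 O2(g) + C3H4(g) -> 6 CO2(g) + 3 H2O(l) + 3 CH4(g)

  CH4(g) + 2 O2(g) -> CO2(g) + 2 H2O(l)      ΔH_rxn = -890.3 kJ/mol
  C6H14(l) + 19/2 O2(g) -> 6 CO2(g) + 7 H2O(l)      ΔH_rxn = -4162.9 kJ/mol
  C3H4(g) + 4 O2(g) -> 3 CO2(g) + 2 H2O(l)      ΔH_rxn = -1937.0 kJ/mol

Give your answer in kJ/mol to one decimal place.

ΔH_rxn = -3429.0 kJ/mol

equation 1 reversed and × 3 (reverse to put CH4(g) on the product side; ×3 to match 3 CH4(g) in the target): (-3)·(-890.3) = +2670.9 kJ/mol
equation 2 as written (C6H14(l) already on the reactant side): -4162.9 kJ/mol
equation 3 as written (C3H4(g) already on the reactant side): -1937.0 kJ/mol
By Hess's law, ΔH_rxn = (-3)·(-890.3) + (1)·(-4162.9) + (1)·(-1937.0) = -3429.0 kJ/mol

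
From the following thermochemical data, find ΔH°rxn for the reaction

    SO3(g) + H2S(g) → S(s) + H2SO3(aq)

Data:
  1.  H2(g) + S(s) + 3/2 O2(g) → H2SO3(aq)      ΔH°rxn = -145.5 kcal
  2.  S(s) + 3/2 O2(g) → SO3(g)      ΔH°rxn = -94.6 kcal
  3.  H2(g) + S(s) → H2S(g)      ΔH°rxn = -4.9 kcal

ΔH°rxn = -46.0 kcal

eq. 1 as written (H2SO3(aq) already on the product side): -145.5 kcal
eq. 2 reversed (SO3(g) must end up as a reactant): +94.6 kcal
eq. 3 reversed (H2S(g) must end up as a reactant): +4.9 kcal
By Hess's law, ΔH°rxn = (1)·(-145.5) + (-1)·(-94.6) + (-1)·(-4.9) = -46.0 kcal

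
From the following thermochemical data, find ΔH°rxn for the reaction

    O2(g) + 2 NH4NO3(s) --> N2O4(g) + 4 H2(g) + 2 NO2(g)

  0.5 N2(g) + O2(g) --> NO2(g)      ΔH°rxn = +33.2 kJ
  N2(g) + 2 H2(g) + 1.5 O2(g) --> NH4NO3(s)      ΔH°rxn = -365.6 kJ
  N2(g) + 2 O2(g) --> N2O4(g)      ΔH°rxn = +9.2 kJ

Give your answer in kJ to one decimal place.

equation 1 × 2 (×2 to match 2 NO2(g) in the target): (2)·(+33.2) = +66.4 kJ
equation 2 reversed and × 2 (NH4NO3(s) must end up as a reactant; ×2 to match 2 NH4NO3(s) in the target): (-2)·(-365.6) = +731.2 kJ
equation 3 as written (N2O4(g) already on the product side): +9.2 kJ
ΔH°rxn = (2)·(+33.2) + (-2)·(-365.6) + (1)·(+9.2) = 806.8 kJ

ΔH°rxn = 806.8 kJ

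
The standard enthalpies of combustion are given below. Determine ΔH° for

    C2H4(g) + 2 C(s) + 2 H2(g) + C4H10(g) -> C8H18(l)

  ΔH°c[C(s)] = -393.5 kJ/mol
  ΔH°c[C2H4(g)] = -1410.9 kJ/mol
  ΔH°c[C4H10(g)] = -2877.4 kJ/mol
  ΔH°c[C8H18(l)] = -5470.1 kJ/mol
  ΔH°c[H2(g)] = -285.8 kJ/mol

ΔH° = -176.8 kJ/mol

With combustion enthalpies, reactants minus products:
= [1·(-1410.9) + 2·(-393.5) + 2·(-285.8) + 1·(-2877.4)] − [1·(-5470.1)]
= -176.8 kJ/mol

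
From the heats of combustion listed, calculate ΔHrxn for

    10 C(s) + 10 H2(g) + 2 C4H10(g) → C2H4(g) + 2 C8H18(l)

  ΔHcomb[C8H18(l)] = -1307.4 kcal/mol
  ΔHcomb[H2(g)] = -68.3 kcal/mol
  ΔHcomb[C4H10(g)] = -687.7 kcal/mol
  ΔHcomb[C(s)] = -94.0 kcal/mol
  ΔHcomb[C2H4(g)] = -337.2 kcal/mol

With combustion enthalpies, reactants minus products:
= [10·(-94.0) + 10·(-68.3) + 2·(-687.7)] − [1·(-337.2) + 2·(-1307.4)]
= -46.4 kcal/mol

ΔHrxn = -46.4 kcal/mol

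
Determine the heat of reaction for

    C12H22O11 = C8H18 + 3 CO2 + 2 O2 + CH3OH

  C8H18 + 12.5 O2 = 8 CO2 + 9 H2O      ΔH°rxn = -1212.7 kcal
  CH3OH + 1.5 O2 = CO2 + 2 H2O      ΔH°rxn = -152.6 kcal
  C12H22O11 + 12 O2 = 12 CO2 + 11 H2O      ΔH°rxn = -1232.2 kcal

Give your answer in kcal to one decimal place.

equation 1 reversed: +1212.7 kcal
equation 2 reversed: +152.6 kcal
equation 3 as written: -1232.2 kcal
Combining the equations, ΔH°rxn = (+1212.7) + (+152.6) + (-1232.2) = 133.1 kcal

ΔH°rxn = 133.1 kcal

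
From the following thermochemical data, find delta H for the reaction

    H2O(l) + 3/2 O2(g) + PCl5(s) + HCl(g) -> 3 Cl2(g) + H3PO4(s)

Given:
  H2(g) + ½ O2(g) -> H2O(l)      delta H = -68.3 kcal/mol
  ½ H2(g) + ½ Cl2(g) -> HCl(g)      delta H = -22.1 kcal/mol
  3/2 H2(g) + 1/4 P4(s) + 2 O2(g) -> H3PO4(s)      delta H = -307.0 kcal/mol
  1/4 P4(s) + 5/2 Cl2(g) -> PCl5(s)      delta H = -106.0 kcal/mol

equation 1 reversed (reverse to put H2O(l) on the reactant side): +68.3 kcal/mol
equation 2 reversed (HCl(g) must end up as a reactant): +22.1 kcal/mol
equation 3 as written (H3PO4(s) already on the product side): -307.0 kcal/mol
equation 4 reversed (PCl5(s) must end up as a reactant): +106.0 kcal/mol
By Hess's law, delta H = (-1)·(-68.3) + (-1)·(-22.1) + (1)·(-307.0) + (-1)·(-106.0) = -110.6 kcal/mol

delta H = -110.6 kcal/mol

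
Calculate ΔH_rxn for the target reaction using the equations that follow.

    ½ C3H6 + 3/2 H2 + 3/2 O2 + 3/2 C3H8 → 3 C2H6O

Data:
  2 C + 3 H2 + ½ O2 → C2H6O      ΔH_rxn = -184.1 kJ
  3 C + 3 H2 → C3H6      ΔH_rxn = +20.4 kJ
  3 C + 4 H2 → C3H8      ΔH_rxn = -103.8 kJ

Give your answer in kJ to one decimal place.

ΔH_rxn = -406.8 kJ

equation 1 × 3: (3)·(-184.1) = -552.3 kJ
equation 2 reversed and × 1/2: (-1/2)·(+20.4) = -10.2 kJ
equation 3 reversed and × 3/2: (-3/2)·(-103.8) = +155.7 kJ
Since enthalpy is a state function, ΔH_rxn = (-552.3) + (-10.2) + (+155.7) = -406.8 kJ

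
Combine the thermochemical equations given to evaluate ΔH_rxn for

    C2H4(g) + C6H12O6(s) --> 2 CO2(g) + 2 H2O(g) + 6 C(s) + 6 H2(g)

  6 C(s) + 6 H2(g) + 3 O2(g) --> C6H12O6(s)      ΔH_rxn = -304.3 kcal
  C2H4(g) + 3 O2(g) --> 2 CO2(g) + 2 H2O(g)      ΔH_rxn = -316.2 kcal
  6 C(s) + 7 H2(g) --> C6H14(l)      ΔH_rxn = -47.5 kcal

ΔH_rxn = -11.9 kcal

equation 1 reversed (C6H12O6(s) must end up as a reactant): +304.3 kcal
equation 2 as written (C2H4(g) already on the reactant side): -316.2 kcal
equation 3: not needed (C6H14(l) appears nowhere else).
Summing the manipulated equations, ΔH_rxn = (-1)·(-304.3) + (1)·(-316.2) = -11.9 kcal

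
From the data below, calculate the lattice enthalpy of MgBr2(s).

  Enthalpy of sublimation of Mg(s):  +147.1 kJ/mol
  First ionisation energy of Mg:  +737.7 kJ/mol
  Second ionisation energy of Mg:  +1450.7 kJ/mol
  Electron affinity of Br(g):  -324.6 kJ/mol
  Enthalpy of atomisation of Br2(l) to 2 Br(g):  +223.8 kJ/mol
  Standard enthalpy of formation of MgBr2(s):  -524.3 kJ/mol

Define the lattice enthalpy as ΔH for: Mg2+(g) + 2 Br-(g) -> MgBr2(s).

U = -2434.4 kJ/mol

ΔHf° = 1·ΔHsub + 1·(ΣIE) + 1·D(Br2) + 2·EA + U
-524.3 = 1·(+147.1) + 1·(+2188.4) + 1·(+223.8) + 2·(-324.6) + U
U = -524.3 − (+1910.1) = -2434.4 kJ/mol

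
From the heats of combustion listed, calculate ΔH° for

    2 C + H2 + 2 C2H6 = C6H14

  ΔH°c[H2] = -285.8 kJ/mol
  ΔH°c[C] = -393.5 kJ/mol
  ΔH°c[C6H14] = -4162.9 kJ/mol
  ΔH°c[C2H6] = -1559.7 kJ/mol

Using ΔH = Σ nΔHc°(reactants) − Σ nΔHc°(products):
= [2·(-393.5) + 1·(-285.8) + 2·(-1559.7)] − [1·(-4162.9)]
= -29.3 kJ/mol

ΔH° = -29.3 kJ/mol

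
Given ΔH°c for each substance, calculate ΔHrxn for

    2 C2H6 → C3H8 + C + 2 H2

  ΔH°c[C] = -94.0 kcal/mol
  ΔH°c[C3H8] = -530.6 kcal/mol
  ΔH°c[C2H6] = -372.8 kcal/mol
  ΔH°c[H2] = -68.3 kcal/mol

Using ΔH = Σ nΔHc°(reactants) − Σ nΔHc°(products):
= [2·(-372.8)] − [1·(-530.6) + 1·(-94.0) + 2·(-68.3)]
= 15.6 kcal/mol

ΔHrxn = 15.6 kcal/mol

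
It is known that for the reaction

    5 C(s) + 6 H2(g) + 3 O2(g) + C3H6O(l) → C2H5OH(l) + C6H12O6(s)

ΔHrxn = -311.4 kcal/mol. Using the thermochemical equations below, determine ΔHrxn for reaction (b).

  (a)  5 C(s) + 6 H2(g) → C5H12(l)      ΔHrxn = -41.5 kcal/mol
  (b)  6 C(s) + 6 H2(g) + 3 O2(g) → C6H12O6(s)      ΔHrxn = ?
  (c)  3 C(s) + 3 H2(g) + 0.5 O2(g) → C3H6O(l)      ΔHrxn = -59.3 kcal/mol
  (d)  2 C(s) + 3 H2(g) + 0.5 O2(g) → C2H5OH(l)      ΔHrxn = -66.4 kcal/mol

ΔHrxn = -304.3 kcal/mol

(a): not needed.
(b) as written: contributes x
(c) reversed: +59.3 kcal/mol
(d) as written: -66.4 kcal/mol
-311.4 = (+59.3) + (-66.4) + x
x = (-311.4 − (-7.1)) / (1) = -304.3 kcal/mol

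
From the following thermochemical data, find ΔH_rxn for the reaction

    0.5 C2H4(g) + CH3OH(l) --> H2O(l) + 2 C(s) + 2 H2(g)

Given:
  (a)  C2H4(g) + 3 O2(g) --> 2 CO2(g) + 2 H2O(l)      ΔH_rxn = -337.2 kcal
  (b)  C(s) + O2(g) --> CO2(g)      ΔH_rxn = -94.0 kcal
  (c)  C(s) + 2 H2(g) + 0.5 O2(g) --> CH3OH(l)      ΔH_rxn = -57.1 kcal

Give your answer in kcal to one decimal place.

ΔH_rxn = -17.5 kcal

(a) × 1/2: (1/2)·(-337.2) = -168.6 kcal
(b) reversed: +94.0 kcal
(c) reversed: +57.1 kcal
Combining the equations, ΔH_rxn = (-168.6) + (+94.0) + (+57.1) = -17.5 kcal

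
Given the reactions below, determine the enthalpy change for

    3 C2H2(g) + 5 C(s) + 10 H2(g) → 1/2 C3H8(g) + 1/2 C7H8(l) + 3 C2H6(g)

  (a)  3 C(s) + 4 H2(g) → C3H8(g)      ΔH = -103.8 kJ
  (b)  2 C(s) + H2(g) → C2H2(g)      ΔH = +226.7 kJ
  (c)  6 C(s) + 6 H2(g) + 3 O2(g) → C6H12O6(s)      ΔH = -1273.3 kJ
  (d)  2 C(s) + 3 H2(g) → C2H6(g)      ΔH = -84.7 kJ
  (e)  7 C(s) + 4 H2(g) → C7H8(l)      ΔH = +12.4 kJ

(a) × 1/2: (1/2)·(-103.8) = -51.9 kJ
(b) reversed and × 3: (-3)·(+226.7) = -680.1 kJ
(c): not needed.
(d) × 3: (3)·(-84.7) = -254.1 kJ
(e) × 1/2: (1/2)·(+12.4) = +6.2 kJ
ΔH = (1/2)·(-103.8) + (-3)·(+226.7) + (3)·(-84.7) + (1/2)·(+12.4) = -979.9 kJ

ΔH = -979.9 kJ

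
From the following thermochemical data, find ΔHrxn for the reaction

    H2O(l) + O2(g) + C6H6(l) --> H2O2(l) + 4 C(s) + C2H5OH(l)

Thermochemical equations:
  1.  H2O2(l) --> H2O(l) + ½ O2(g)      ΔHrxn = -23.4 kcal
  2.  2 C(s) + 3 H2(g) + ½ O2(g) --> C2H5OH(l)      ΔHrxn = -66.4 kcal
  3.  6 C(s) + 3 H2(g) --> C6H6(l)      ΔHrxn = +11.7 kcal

eq. 1 reversed (reverse to put H2O2(l) on the product side): +23.4 kcal
eq. 2 as written (C2H5OH(l) already on the product side): -66.4 kcal
eq. 3 reversed (reverse to put C6H6(l) on the reactant side): -11.7 kcal
ΔHrxn = (+23.4) + (-66.4) + (-11.7) = -54.7 kcal

ΔHrxn = -54.7 kcal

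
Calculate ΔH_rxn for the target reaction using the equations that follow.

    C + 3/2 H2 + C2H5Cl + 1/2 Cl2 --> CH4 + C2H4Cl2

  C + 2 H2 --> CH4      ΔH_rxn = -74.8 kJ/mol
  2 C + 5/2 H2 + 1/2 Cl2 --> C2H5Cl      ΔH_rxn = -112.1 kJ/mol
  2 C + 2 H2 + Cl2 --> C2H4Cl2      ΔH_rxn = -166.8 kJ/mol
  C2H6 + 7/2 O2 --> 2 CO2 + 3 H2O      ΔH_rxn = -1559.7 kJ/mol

equation 1 as written: -74.8 kJ/mol
equation 2 reversed: +112.1 kJ/mol
equation 3 as written: -166.8 kJ/mol
equation 4: not needed.
By Hess's law, ΔH_rxn = (1)·(-74.8) + (-1)·(-112.1) + (1)·(-166.8) = -129.5 kJ/mol

ΔH_rxn = -129.5 kJ/mol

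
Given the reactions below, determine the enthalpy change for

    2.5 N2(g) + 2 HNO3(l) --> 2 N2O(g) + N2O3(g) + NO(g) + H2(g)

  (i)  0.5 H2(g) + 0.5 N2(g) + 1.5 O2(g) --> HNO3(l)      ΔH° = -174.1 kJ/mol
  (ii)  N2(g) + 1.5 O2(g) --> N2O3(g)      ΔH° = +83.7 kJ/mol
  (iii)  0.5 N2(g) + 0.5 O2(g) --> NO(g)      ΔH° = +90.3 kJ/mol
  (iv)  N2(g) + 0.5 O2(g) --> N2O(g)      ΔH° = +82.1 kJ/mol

ΔH° = 686.4 kJ/mol

(i) reversed and × 2 (HNO3(l) must end up as a reactant; scale by 2 for the 2 HNO3(l)): (-2)·(-174.1) = +348.2 kJ/mol
(ii) as written (N2O3(g) already on the product side): +83.7 kJ/mol
(iii) as written (NO(g) already on the product side): +90.3 kJ/mol
(iv) × 2 (×2 to match 2 N2O(g) in the target): (2)·(+82.1) = +164.2 kJ/mol
ΔH° = (-2)·(-174.1) + (1)·(+83.7) + (1)·(+90.3) + (2)·(+82.1) = 686.4 kJ/mol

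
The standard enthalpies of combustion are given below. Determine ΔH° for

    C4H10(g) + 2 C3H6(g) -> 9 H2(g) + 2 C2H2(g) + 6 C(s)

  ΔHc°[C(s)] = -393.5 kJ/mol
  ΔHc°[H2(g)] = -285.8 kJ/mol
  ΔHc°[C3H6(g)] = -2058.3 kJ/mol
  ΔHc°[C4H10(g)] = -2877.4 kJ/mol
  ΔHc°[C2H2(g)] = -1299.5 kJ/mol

With combustion enthalpies, reactants minus products:
= [1·(-2877.4) + 2·(-2058.3)] − [9·(-285.8) + 2·(-1299.5) + 6·(-393.5)]
= 538.2 kJ/mol

ΔH° = 538.2 kJ/mol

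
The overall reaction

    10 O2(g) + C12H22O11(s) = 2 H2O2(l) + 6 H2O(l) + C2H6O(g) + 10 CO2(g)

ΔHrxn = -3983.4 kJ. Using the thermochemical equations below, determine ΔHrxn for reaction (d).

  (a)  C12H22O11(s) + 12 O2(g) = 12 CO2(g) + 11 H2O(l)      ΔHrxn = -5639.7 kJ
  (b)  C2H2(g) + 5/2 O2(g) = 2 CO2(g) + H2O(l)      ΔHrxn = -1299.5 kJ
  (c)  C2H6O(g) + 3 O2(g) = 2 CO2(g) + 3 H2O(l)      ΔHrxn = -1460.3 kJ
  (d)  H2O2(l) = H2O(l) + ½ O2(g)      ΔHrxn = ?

(a) as written: -5639.7 kJ
(b): not needed.
(c) reversed: +1460.3 kJ
(d) reversed and × 2: contributes −2·x
-3983.4 = (-5639.7) + (+1460.3) − 2·x
x = (-3983.4 − (-4179.4)) / (-2) = -98.0 kJ

ΔHrxn = -98.0 kJ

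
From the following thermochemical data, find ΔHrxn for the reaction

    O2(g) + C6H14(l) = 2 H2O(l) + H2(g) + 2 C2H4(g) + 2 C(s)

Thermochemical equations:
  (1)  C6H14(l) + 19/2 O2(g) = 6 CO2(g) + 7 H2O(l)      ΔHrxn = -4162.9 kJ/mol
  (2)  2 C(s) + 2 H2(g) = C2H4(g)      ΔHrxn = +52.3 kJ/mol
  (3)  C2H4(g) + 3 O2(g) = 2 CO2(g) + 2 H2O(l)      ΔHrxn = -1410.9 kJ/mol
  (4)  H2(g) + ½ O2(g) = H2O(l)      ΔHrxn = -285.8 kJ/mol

(1) as written (C6H14(l) already on the reactant side): -4162.9 kJ/mol
(2) reversed (C(s) must end up as a product): -52.3 kJ/mol
(3) reversed and × 3: (-3)·(-1410.9) = +4232.7 kJ/mol
(4) as written: -285.8 kJ/mol
ΔHrxn = (-4162.9) + (-52.3) + (+4232.7) + (-285.8) = -268.3 kJ/mol

ΔHrxn = -268.3 kJ/mol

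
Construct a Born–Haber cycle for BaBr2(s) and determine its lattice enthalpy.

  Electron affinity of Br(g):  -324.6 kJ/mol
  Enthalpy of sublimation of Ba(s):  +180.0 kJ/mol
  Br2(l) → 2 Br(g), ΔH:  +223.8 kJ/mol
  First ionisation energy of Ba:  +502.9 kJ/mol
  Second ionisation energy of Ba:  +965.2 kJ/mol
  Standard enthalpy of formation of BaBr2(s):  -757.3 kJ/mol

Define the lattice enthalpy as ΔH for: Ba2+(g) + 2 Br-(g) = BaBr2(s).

U = -1980.0 kJ/mol

ΔHf° = 1·ΔHsub + 1·(ΣIE) + 1·D(Br2) + 2·EA + U
-757.3 = 1·(+180.0) + 1·(+1468.1) + 1·(+223.8) + 2·(-324.6) + U
U = -757.3 − (+1222.7) = -1980.0 kJ/mol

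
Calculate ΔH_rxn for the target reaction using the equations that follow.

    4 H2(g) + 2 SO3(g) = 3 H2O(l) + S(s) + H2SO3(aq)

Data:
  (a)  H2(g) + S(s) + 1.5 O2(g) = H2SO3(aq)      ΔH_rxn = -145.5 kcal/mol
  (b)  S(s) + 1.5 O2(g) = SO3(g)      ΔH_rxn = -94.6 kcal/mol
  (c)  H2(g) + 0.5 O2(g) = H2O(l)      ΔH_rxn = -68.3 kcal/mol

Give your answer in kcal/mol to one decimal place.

ΔH_rxn = -161.2 kcal/mol

(a) as written: -145.5 kcal/mol
(b) reversed and × 2: (-2)·(-94.6) = +189.2 kcal/mol
(c) × 3: (3)·(-68.3) = -204.9 kcal/mol
ΔH_rxn = (1)·(-145.5) + (-2)·(-94.6) + (3)·(-68.3) = -161.2 kcal/mol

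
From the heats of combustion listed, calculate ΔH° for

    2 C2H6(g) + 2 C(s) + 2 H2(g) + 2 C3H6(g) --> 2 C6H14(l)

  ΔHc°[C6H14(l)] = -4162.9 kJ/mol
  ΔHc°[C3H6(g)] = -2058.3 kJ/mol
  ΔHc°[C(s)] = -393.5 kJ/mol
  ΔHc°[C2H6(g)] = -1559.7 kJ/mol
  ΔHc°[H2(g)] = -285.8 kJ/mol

ΔH° = -268.8 kJ/mol

Using ΔH = Σ nΔHc°(reactants) − Σ nΔHc°(products):
= [2·(-1559.7) + 2·(-393.5) + 2·(-285.8) + 2·(-2058.3)] − [2·(-4162.9)]
= -268.8 kJ/mol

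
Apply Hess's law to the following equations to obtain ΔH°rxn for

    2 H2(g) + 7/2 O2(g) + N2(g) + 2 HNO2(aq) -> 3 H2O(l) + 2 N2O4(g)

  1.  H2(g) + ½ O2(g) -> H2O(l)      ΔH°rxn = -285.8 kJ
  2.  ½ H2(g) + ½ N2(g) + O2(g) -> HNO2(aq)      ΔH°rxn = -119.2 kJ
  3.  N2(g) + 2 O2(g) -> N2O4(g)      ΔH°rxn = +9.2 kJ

eq. 1 × 3 (×3 to match 3 H2O(l) in the target): (3)·(-285.8) = -857.4 kJ
eq. 2 reversed and × 2 (HNO2(aq) must end up as a reactant; ×2 to match 2 HNO2(aq) in the target): (-2)·(-119.2) = +238.4 kJ
eq. 3 × 2 (scale by 2 for the 2 N2O4(g)): (2)·(+9.2) = +18.4 kJ
Since enthalpy is a state function, ΔH°rxn = (3)·(-285.8) + (-2)·(-119.2) + (2)·(+9.2) = -600.6 kJ

ΔH°rxn = -600.6 kJ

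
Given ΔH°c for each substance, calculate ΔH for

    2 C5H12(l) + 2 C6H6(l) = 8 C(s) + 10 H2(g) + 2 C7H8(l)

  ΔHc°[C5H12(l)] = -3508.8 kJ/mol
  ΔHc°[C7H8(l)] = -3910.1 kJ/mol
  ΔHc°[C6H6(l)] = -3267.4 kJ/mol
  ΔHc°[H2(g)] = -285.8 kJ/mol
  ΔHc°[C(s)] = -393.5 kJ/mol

ΔH = 273.8 kJ/mol

Using ΔH = Σ nΔHc°(reactants) − Σ nΔHc°(products):
= [2·(-3508.8) + 2·(-3267.4)] − [8·(-393.5) + 10·(-285.8) + 2·(-3910.1)]
= 273.8 kJ/mol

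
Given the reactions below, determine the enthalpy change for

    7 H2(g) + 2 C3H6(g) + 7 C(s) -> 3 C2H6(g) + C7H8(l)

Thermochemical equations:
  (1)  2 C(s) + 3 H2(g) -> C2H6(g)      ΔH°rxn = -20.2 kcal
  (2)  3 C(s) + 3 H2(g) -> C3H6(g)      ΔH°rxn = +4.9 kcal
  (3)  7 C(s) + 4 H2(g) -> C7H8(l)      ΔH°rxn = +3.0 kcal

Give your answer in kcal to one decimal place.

ΔH°rxn = -67.4 kcal

(1) × 3 (scale by 3 for the 3 C2H6(g)): (3)·(-20.2) = -60.6 kcal
(2) reversed and × 2 (C3H6(g) must end up as a reactant; ×2 to match 2 C3H6(g) in the target): (-2)·(+4.9) = -9.8 kcal
(3) as written (C7H8(l) already on the product side): +3.0 kcal
Since enthalpy is a state function, ΔH°rxn = (-60.6) + (-9.8) + (+3.0) = -67.4 kcal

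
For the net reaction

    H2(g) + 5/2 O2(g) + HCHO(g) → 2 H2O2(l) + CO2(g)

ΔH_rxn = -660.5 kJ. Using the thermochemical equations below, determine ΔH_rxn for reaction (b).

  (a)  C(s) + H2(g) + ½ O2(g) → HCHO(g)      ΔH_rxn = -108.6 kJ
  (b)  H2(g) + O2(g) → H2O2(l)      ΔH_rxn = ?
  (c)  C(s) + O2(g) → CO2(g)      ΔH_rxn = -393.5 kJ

(a) reversed: +108.6 kJ
(b) × 2: contributes 2·x
(c) as written: -393.5 kJ
-660.5 = (+108.6) + (-393.5) + 2·x
x = (-660.5 − (-284.9)) / (2) = -187.8 kJ

ΔH_rxn = -187.8 kJ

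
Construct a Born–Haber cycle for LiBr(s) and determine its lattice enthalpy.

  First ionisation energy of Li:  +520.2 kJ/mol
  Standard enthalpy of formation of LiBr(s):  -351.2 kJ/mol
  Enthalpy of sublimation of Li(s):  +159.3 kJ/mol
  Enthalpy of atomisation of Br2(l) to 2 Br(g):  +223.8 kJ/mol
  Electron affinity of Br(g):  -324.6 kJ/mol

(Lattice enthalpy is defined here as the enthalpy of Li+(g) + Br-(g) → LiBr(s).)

ΔHf° = 1·ΔHsub + 1·(ΣIE) + 1/2·D(Br2) + 1·EA + U
-351.2 = 1·(+159.3) + 1·(+520.2) + 1/2·(+223.8) + 1·(-324.6) + U
U = -351.2 − (+466.8) = -818.0 kJ/mol

U = -818.0 kJ/mol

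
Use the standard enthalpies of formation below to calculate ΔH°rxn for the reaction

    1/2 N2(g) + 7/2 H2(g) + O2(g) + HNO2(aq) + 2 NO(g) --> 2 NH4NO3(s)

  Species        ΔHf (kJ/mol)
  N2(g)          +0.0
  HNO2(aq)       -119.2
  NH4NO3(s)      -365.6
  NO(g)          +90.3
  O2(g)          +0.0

ΔH°rxn = -792.6 kJ/mol

Products: 2·(-365.6) = -731.2
Reactants: 1/2·(+0.0) + 7/2·(+0.0) + 1·(+0.0) + 1·(-119.2) + 2·(+90.3) = +61.4
ΔH°rxn = (-731.2) − (+61.4) = -792.6 kJ/mol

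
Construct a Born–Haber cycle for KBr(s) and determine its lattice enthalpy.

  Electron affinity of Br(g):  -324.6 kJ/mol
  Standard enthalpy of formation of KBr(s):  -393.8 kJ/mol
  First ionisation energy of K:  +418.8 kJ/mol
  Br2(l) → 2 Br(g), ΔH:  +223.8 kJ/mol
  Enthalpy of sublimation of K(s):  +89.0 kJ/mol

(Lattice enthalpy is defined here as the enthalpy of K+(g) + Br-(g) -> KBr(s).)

ΔHf° = 1·ΔHsub + 1·(ΣIE) + 1/2·D(Br2) + 1·EA + U
-393.8 = 1·(+89.0) + 1·(+418.8) + 1/2·(+223.8) + 1·(-324.6) + U
U = -393.8 − (+295.1) = -688.9 kJ/mol

U = -688.9 kJ/mol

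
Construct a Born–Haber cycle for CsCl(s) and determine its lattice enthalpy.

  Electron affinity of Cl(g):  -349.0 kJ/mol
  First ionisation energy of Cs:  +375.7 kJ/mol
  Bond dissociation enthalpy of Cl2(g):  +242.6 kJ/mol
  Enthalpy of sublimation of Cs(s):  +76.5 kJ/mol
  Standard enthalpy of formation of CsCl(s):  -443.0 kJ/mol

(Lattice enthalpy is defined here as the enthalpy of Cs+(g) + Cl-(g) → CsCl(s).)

ΔHf° = 1·ΔHsub + 1·(ΣIE) + 1/2·D(Cl2) + 1·EA + U
-443.0 = 1·(+76.5) + 1·(+375.7) + 1/2·(+242.6) + 1·(-349.0) + U
U = -443.0 − (+224.5) = -667.5 kJ/mol

U = -667.5 kJ/mol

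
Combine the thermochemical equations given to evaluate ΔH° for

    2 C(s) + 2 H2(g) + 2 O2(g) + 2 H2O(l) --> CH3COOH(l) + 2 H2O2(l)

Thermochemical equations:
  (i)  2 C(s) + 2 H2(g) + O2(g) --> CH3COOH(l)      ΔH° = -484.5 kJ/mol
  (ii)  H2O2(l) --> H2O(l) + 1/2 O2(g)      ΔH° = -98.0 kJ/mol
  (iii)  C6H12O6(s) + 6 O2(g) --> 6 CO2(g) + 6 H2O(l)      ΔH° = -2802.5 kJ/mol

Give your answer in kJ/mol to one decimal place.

(i) as written: -484.5 kJ/mol
(ii) reversed and × 2: (-2)·(-98.0) = +196.0 kJ/mol
(iii): not needed.
By Hess's law, ΔH° = (-484.5) + (+196.0) = -288.5 kJ/mol

ΔH° = -288.5 kJ/mol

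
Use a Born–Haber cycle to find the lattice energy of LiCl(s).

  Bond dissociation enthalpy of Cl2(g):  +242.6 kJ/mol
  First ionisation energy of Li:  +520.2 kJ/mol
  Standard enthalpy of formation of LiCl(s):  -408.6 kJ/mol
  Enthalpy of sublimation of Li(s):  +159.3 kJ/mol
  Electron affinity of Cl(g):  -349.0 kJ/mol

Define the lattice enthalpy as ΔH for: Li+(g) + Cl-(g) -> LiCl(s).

U = -860.4 kJ/mol

ΔHf° = 1·ΔHsub + 1·(ΣIE) + 1/2·D(Cl2) + 1·EA + U
-408.6 = 1·(+159.3) + 1·(+520.2) + 1/2·(+242.6) + 1·(-349.0) + U
U = -408.6 − (+451.8) = -860.4 kJ/mol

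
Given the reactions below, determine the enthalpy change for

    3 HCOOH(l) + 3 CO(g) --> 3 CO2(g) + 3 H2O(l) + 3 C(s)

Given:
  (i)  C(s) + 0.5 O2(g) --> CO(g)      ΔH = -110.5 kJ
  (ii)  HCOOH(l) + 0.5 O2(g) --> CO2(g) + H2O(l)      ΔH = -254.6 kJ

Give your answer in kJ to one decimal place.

(i) reversed and × 3: (-3)·(-110.5) = +331.5 kJ
(ii) × 3: (3)·(-254.6) = -763.8 kJ
Since enthalpy is a state function, ΔH = (+331.5) + (-763.8) = -432.3 kJ

ΔH = -432.3 kJ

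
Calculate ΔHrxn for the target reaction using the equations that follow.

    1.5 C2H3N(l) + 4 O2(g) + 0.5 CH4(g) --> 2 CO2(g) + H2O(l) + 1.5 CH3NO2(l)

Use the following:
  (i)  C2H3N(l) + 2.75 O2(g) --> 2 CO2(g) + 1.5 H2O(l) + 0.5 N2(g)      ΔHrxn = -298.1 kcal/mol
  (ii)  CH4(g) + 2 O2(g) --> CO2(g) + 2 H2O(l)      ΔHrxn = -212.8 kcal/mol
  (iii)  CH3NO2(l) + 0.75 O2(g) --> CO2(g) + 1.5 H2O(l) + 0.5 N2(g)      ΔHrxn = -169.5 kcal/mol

(i) × 3/2 (scale by 3/2 for the 3/2 C2H3N(l)): (3/2)·(-298.1) = -447.15 kcal/mol
(ii) × 1/2 (scale by 1/2 for the 1/2 CH4(g)): (1/2)·(-212.8) = -106.4 kcal/mol
(iii) reversed and × 3/2 (reverse to put CH3NO2(l) on the product side; scale by 3/2 for the 3/2 CH3NO2(l)): (-3/2)·(-169.5) = +254.25 kcal/mol
ΔHrxn = (-447.15) + (-106.4) + (+254.25) = -299.3 kcal/mol

ΔHrxn = -299.3 kcal/mol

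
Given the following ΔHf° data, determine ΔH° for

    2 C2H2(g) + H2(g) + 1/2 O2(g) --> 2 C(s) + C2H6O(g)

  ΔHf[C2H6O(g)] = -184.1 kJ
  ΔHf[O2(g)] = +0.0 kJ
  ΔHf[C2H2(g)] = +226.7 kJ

ΔH°rxn = Σ nΔHf°(products) − Σ nΔHf°(reactants).
Products: 2·(+0.0) + 1·(-184.1) = -184.1
Reactants: 2·(+226.7) + 1·(+0.0) + 1/2·(+0.0) = +453.4
ΔH° = (-184.1) − (+453.4) = -637.5 kJ

ΔH° = -637.5 kJ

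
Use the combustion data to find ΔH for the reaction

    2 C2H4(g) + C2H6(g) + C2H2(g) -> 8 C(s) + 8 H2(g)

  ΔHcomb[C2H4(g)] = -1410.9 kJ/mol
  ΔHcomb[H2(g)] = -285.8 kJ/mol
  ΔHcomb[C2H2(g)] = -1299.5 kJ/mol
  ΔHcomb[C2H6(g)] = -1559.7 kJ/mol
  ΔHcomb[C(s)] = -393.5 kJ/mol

ΔH = -246.6 kJ/mol

With combustion enthalpies, reactants minus products:
= [2·(-1410.9) + 1·(-1559.7) + 1·(-1299.5)] − [8·(-393.5) + 8·(-285.8)]
= -246.6 kJ/mol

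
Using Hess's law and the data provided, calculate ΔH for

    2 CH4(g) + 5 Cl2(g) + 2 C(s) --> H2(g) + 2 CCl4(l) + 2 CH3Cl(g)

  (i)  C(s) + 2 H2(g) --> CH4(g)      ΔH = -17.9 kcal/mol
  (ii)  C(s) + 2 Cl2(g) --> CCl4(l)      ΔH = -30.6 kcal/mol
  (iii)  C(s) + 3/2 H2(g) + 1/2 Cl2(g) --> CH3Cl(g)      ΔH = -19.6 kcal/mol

(i) reversed and × 2 (reverse to put CH4(g) on the reactant side; scale by 2 for the 2 CH4(g)): (-2)·(-17.9) = +35.8 kcal/mol
(ii) × 2 (×2 to match 2 CCl4(l) in the target): (2)·(-30.6) = -61.2 kcal/mol
(iii) × 2 (scale by 2 for the 2 CH3Cl(g)): (2)·(-19.6) = -39.2 kcal/mol
By Hess's law, ΔH = (-2)·(-17.9) + (2)·(-30.6) + (2)·(-19.6) = -64.6 kcal/mol

ΔH = -64.6 kcal/mol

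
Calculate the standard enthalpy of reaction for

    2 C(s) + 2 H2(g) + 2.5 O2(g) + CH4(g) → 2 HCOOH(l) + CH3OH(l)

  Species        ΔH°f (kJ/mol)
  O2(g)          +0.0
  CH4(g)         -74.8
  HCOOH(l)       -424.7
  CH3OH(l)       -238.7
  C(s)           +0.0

ΔH°rxn = -1013.3 kJ/mol

Products: 2·(-424.7) + 1·(-238.7) = -1088.1
Reactants: 2·(+0.0) + 2·(+0.0) + 5/2·(+0.0) + 1·(-74.8) = -74.8
ΔH°rxn = (-1088.1) − (-74.8) = -1013.3 kJ/mol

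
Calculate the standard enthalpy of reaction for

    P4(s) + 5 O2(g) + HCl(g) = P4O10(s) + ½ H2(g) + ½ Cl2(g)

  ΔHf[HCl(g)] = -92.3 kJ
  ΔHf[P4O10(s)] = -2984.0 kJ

ΔH° = -2891.7 kJ

ΔH°rxn = Σ nΔHf°(products) − Σ nΔHf°(reactants).
Products: 1·(-2984.0) + 1/2·(+0.0) + 1/2·(+0.0) = -2984.0
Reactants: 1·(+0.0) + 5·(+0.0) + 1·(-92.3) = -92.3
ΔH° = (-2984.0) − (-92.3) = -2891.7 kJ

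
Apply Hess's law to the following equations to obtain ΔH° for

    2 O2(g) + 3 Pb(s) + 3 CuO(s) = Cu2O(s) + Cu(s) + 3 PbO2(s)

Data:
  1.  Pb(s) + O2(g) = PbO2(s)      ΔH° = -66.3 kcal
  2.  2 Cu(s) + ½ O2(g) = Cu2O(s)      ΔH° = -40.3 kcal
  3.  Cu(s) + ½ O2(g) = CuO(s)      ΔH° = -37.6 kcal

ΔH° = -126.4 kcal

eq. 1 × 3 (×3 to match 3 PbO2(s) in the target): (3)·(-66.3) = -198.9 kcal
eq. 2 as written (Cu2O(s) already on the product side): -40.3 kcal
eq. 3 reversed and × 3 (CuO(s) must end up as a reactant; scale by 3 for the 3 CuO(s)): (-3)·(-37.6) = +112.8 kcal
Summing the manipulated equations, ΔH° = (-198.9) + (-40.3) + (+112.8) = -126.4 kcal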